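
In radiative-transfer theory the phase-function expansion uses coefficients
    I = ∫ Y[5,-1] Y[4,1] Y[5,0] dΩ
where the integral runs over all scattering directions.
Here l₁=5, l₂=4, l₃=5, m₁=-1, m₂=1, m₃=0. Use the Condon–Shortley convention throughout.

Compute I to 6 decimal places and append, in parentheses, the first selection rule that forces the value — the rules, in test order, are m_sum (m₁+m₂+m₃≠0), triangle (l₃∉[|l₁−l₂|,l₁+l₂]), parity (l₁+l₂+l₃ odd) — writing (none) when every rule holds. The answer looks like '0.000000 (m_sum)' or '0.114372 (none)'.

m-sum 0 ✓  L=14 even ✓  1≤5≤9 ✓
Π(2lᵢ+1) = 11×9×11 = 1089
triangle coeff Δ(5,4,5) = 1/3153150
Σ_t [0,4]: t=0:+1/69120 t=1:−1/1728 t=2:+1/576 t=3:−1/1728 t=4:+1/69120 = 7/11520
(3j)²=2/143 [(5 4 5; 0 0 0)], sign=-1
Σ_t [1,4]: t=1:−1/17280 t=2:+1/1152 t=3:−1/864 t=4:+1/6912 = -7/34560
(3j)²=1/429 [(5 4 5; -1 1 0)], sign=+1
⇒ 4πI² = 6/169
I = (-1)√(6/169/(4π)) = -0.05315295
No selection rule forces the value: the integral is nonzero (none).

-0.053153 (none)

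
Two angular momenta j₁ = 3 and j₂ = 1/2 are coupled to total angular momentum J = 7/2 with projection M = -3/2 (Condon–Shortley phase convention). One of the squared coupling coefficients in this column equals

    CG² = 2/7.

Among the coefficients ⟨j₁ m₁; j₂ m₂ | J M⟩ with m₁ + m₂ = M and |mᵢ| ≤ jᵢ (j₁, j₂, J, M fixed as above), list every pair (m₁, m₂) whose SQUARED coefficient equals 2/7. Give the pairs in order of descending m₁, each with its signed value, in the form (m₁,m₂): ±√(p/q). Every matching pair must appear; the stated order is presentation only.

(-2,1/2): +√(2/7)

Admissible pairs with m₁+m₂ = M = -3/2: (-2,1/2), (-1,-1/2)
  (m₁,m₂)=(-1,-1/2): CG² = 5/7, CG = +√(5/7)
  (m₁,m₂)=(-2,1/2): CG² = 2/7, CG = +√(2/7)   ← matches the target
Pairs with CG² = 2/7: (-2,1/2): +√(2/7)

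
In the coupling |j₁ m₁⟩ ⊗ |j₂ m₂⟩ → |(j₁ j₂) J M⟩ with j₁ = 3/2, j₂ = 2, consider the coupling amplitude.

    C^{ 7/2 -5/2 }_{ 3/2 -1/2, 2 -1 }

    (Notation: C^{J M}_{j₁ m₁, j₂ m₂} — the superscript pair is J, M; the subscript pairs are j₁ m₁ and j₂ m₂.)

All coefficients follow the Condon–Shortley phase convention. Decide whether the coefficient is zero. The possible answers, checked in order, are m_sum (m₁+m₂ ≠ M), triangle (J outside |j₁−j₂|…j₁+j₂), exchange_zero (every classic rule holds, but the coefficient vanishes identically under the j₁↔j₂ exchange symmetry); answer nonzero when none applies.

m-sum: m₁+m₂ = -1/2+(-1) = -3/2, M = -5/2  ✗ ⇒ coefficient is 0

m_sum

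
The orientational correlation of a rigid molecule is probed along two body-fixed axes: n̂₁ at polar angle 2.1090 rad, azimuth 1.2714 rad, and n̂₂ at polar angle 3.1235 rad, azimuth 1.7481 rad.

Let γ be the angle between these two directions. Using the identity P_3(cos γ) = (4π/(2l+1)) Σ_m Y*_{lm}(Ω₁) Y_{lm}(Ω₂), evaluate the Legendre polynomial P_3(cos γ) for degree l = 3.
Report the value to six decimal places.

-0.424991

Expand P_3 via completeness: Σ_{m} conj(Y_{3,m}) at Ω₁ times Y_{3,m} at Ω₂ —
  m=-3: Y*=(-0.206589, -0.164549)  Y=(0.000001, 0.000002)  product (0.000000, -0.000001)
  m=-2: Y*=(0.319022, -0.217690)  Y=(0.000314, -0.000116)  product (0.000075, -0.000105)
  m=-1: Y*=(0.025680, 0.083194)  Y=(-0.004123, -0.023011)  product (0.001809, -0.000934)
  m=+0: Y*=(0.322557, -0.000000)  Y=(-0.745620, 0.000000)  product (-0.240505, 0.000000)
  m=+1: Y*=(-0.025680, 0.083194)  Y=(0.004123, -0.023011)  product (0.001809, 0.000934)
  m=+2: Y*=(0.319022, 0.217690)  Y=(0.000314, 0.000116)  product (0.000075, 0.000105)
  m=+3: Y*=(0.206589, -0.164549)  Y=(-0.000001, 0.000002)  product (0.000000, 0.000001)
Accumulated sum (-0.236738, 0.000000); after 4π/(2l+1) scaling, (-0.424991, 0.000000) ⇒ P_3 = -0.424991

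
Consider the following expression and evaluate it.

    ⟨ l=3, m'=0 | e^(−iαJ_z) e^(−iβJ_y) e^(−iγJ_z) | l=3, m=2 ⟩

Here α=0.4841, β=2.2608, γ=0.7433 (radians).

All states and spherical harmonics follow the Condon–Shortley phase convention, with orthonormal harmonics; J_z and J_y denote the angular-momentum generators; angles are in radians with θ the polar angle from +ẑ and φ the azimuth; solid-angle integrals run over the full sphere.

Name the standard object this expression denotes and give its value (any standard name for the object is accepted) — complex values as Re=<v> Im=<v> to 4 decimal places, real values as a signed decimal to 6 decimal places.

This is a Wigner D-matrix element — the rotation-matrix element ⟨l m'| R(α,β,γ) |l m⟩ in the angular-momentum basis.
Split into d^3_{0,2}(β=2.2608) × two z-phases.
Half-angle: c=0.426298, s=0.904583. N=√(6·6·120·1)=65.726707
k∈{2,3} keeps every argument non-negative
  k=2: (−1)^0·65.7267/(12)·0.4263^4·0.9046^2 = +0.148017
  k=3: (−1)^1·65.7267/(12)·0.4263^2·0.9046^4 = -0.666470
d^3_{0,2}(2.2608) = +0.148017 -0.666470 = -0.518453
Phases: e^{-i·(0)·0.4841}=+1.000000+0.000000i, e^{-i·(2)·0.7433}=+0.084097-0.996458i ⇒ D=-0.043600+0.516617i

Wigner D-matrix element, Re=-0.0436 Im=0.5166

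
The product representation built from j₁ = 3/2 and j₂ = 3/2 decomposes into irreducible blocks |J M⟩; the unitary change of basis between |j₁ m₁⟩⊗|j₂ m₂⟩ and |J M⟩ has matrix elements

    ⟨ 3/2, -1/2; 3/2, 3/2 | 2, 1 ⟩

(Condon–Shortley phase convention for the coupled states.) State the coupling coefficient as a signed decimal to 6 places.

triangle: 1!·2!·2!/6! = 4/720
(j±m)!: 1!·2!·3!·0!·3!·1! = 72
prefactor² = (2J+1)·Δ·N² = 2
  k=1: −1/(1!·0!·1!·2!·1!·0!) = -1/2
Σ = -1/2  ⇒  CG² = 2·(-1/2)² = 1/2
CG = −√(1/2) = -0.707107

−√(1/2) ≈ -0.707107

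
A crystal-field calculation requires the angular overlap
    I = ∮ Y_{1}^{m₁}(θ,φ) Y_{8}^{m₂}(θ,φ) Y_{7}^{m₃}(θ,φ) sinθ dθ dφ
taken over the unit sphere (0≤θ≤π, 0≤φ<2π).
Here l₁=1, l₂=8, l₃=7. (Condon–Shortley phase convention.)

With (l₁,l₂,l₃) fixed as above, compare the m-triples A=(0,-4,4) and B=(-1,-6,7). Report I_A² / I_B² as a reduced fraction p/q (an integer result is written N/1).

48/1

l's match ⇒ only the (l;m) 3-j factors differ between A and B.
A: triangle coeff Δ(1,8,7) = 1/2040; Σ_t [1,1]: t=1:−1/239500800 = -1/239500800; (3j)²=2/85 [(1 8 7; 0 -4 4)], sign=+1
B: triangle coeff Δ(1,8,7) = 1/2040; Σ_t [2,2]: t=2:+1/174356582400 = 1/174356582400; (3j)²=1/2040 [(1 8 7; -1 -6 7)], sign=+1
I_A²/I_B² = (2/85)/(1/2040) = 48/1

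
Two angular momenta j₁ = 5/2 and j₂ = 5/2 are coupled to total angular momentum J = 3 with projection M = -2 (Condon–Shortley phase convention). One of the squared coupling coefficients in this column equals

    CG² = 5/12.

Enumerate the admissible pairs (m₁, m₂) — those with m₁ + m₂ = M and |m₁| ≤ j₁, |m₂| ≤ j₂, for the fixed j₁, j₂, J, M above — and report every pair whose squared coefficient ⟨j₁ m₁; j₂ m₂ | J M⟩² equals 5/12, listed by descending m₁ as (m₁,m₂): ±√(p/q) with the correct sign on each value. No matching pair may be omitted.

(1/2,-5/2): +√(5/12); (-5/2,1/2): +√(5/12)

Admissible pairs with m₁+m₂ = M = -2: (-5/2,1/2), (-3/2,-1/2), (-1/2,-3/2), (1/2,-5/2)
  (m₁,m₂)=(1/2,-5/2): CG² = 5/12, CG = +√(5/12)   ← matches the target
  (m₁,m₂)=(-1/2,-3/2): CG² = 1/12, CG = −√(1/12)
  (m₁,m₂)=(-3/2,-1/2): CG² = 1/12, CG = −√(1/12)
  (m₁,m₂)=(-5/2,1/2): CG² = 5/12, CG = +√(5/12)   ← matches the target
Pairs with CG² = 5/12: (1/2,-5/2): +√(5/12); (-5/2,1/2): +√(5/12)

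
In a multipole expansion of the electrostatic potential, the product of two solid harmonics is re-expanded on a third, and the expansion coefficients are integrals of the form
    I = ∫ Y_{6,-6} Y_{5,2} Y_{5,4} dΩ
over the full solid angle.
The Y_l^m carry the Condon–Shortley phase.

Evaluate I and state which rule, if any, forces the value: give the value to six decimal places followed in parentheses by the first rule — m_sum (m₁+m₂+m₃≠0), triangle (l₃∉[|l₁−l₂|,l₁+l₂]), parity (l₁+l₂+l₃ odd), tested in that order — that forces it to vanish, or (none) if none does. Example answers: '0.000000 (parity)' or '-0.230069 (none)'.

m-sum 0 ✓  L=16 even ✓  1≤5≤11 ✓
Π(2lᵢ+1) = 13×11×11 = 1573
triangle coeff Δ(6,5,5) = 1/28588560
Σ_t [1,5]: t=1:−1/345600 t=2:+1/13824 t=3:−1/5184 t=4:+1/13824 t=5:−1/345600 = -7/129600
(3j)²=80/7293 [(6 5 5; 0 0 0)], sign=+1
Σ_t [6,6]: t=6:+1/3110400 = 1/3110400
(3j)²=21/1105 [(6 5 5; -6 2 4)], sign=-1
⇒ 4πI² = 1232/3757
I = (-1)√(1232/3757/(4π)) = -0.16153991
No selection rule forces the value: the integral is nonzero (none).

-0.161540 (none)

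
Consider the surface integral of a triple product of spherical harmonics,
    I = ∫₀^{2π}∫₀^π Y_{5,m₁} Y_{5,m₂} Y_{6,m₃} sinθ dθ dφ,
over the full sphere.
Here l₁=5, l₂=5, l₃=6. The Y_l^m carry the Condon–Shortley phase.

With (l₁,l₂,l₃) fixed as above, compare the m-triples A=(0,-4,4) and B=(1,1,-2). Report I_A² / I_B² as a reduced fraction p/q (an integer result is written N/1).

Shared (l₁,l₂,l₃)=(5,5,6): N and (l;000)² cancel in I_A²/I_B².
A: Δ = 4!·6!·6!/17! = 1/28588560; Racah Σ t=0..1: t=0:+1/345600 t=1:−1/207360 = -1/518400; ⇒ 3j(5 5 6; 0 -4 4)² = 12/2431, sgn -1
B: Δ = 4!·6!·6!/17! = 1/28588560; Racah Σ t=0..4: t=0:+1/829440 t=1:−1/25920 t=2:+1/9216 t=3:−1/25920 t=4:+1/829440 = 7/207360; ⇒ 3j(5 5 6; 1 1 -2)² = 28/2431, sgn +1
I_A²/I_B² = (12/2431)/(28/2431) = 3/7

3/7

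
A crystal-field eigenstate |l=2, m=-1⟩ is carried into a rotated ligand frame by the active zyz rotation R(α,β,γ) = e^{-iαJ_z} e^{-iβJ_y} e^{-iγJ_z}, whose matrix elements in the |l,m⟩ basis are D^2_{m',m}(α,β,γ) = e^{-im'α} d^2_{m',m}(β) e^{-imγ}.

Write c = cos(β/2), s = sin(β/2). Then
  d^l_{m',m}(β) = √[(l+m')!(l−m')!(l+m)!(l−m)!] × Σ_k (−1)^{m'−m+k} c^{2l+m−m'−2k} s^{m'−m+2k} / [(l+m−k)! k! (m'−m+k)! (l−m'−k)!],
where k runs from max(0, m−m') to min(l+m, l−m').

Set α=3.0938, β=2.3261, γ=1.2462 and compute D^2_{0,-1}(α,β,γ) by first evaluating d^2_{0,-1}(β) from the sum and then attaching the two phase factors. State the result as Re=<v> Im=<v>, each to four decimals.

Re=0.1949 Im=0.5793

D^2_{0,-1}(3.0938,2.3261,1.2462) = e^{-i·0·3.0938}·d^2_{0,-1}(2.3261)·e^{-i·-1·1.2462}. Compute d first:
With c≡cos(β/2)=0.396541 and s≡sin(β/2)=0.918017, N=[2·2·1·6]^{1/2}=4.898979
k: max(0,(-1)−(0))=0 … min(2+(-1),2−(0))=1
  k=0: (−1)^1·4.8990/(2)·0.3965^3·0.9180^1 = -0.140214
  k=1: (−1)^2·4.8990/(2)·0.3965^1·0.9180^3 = +0.751478
d^2_{0,-1}(2.3261) = -0.140214 +0.751478 = +0.611264
Attach z-rotation phases: D = e^{-i(0)(3.0938)}·(+0.611264)·e^{-i(-1)(1.2462)} = +0.194948+0.579343i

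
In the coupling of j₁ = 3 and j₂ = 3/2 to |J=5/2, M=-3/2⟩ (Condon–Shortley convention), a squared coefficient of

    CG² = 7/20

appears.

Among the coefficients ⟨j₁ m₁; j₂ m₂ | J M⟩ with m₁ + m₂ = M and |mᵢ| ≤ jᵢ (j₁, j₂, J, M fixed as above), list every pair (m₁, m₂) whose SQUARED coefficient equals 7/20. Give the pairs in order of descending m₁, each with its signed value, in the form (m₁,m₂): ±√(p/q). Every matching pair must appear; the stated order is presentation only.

(-1,-1/2): −√(7/20)

Admissible pairs with m₁+m₂ = M = -3/2: (-3,3/2), (-2,1/2), (-1,-1/2), (0,-3/2)
  (m₁,m₂)=(0,-3/2): CG² = 9/35, CG = +√(9/35)
  (m₁,m₂)=(-1,-1/2): CG² = 7/20, CG = −√(7/20)   ← matches the target
  (m₁,m₂)=(-2,1/2): CG² = 1/14, CG = +√(1/14)
  (m₁,m₂)=(-3,3/2): CG² = 9/28, CG = +√(9/28)
Pairs with CG² = 7/20: (-1,-1/2): −√(7/20)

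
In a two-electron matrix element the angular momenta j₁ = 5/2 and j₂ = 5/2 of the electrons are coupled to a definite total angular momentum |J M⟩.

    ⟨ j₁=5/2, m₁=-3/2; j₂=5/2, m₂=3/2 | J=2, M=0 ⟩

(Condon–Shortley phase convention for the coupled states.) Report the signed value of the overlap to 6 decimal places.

triangle: 3!*2!*2!/8! = 24/40320
(j±m)!: 1!*4!*4!*1!*2!*2! = 2304
prefactor² = (2J+1)*Δ*N² = 48/7
  k=2: +1/(2!*1!*2!*2!*0!*0!) = 1/8
  k=3: −1/(3!*0!*1!*1!*1!*1!) = -1/6
Σ = -1/24  ⇒  CG² = 48/7*(-1/24)² = 1/84
CG = −√(1/84) = -0.109109

−√(1/84) ≈ -0.109109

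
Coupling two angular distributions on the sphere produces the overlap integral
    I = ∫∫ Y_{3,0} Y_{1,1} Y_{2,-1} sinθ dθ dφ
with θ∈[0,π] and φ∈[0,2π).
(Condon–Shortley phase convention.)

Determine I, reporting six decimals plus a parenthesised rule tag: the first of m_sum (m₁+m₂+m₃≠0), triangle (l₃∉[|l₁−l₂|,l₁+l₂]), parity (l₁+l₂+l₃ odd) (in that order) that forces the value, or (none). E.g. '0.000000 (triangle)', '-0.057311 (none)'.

Rules hold: Σm=0, L=6 even, 2≤2≤4.
N = 7·3·5 = 105
Δ = 2!·4!·0!/7! = 1/105
Racah Σ t=1..1: t=1:−1/4 = -1/4
⇒ 3j(3 1 2; 0 0 0)² = 3/35, sgn -1
Racah Σ t=2..2: t=2:+1/12 = 1/12
⇒ 3j(3 1 2; 0 1 -1)² = 1/35, sgn -1
4πI² = N·(3j₀)²·(3jₘ)² = 9/35
I = +1·√(0.257143/4π) = 0.14304817
No selection rule forces the value: the integral is nonzero (none).

0.143048 (none)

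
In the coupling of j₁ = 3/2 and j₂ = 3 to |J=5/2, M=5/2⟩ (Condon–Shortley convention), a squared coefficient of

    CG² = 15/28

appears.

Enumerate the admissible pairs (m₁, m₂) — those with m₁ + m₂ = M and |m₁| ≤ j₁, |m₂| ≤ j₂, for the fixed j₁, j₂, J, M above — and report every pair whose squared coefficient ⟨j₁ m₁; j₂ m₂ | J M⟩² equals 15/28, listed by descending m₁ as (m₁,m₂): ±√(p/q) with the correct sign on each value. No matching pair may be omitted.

Admissible pairs with m₁+m₂ = M = 5/2: (-1/2,3), (1/2,2), (3/2,1)
  (m₁,m₂)=(3/2,1): CG² = 3/28, CG = +√(3/28)
  (m₁,m₂)=(1/2,2): CG² = 5/14, CG = −√(5/14)
  (m₁,m₂)=(-1/2,3): CG² = 15/28, CG = +√(15/28)   ← matches the target
Pairs with CG² = 15/28: (-1/2,3): +√(15/28)

(-1/2,3): +√(15/28)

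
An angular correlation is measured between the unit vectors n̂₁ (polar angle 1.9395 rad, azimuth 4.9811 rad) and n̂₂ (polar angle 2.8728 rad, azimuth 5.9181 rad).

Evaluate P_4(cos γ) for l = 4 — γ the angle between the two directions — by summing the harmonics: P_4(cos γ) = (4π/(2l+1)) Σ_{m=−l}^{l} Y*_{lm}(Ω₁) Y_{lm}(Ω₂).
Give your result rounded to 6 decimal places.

Expand P_4 via completeness: Σ_{m} conj(Y_{4,m}) at Ω₁ times Y_{4,m} at Ω₂ —
  m=-4: (+0.159433+0.294669i) × (+0.000243+0.002188i) = -0.000606+0.000420i  (running Σ = -0.000606+0.000420i)
  m=-3: (+0.264209-0.253474i) × (-0.010347-0.020094i) = -0.007827-0.002686i  (running Σ = -0.008433-0.002266i)
  m=-2: (+0.022691+0.013522i) × (+0.096790+0.086649i) = +0.001025+0.003275i  (running Σ = -0.007408+0.001009i)
  m=-1: (+0.088281-0.320591i) × (-0.396713-0.151632i) = -0.083634+0.113796i  (running Σ = -0.091042+0.114805i)
  m=0: (-0.032398-0.000000i) × (+0.566274+0.000000i) = -0.018346-0.000000i  (running Σ = -0.109389+0.114805i)
  m=1: (-0.088281-0.320591i) × (+0.396713-0.151632i) = -0.083634-0.113796i  (running Σ = -0.193023+0.001009i)
  m=2: (+0.022691-0.013522i) × (+0.096790-0.086649i) = +0.001025-0.003275i  (running Σ = -0.191998-0.002266i)
  m=3: (-0.264209-0.253474i) × (+0.010347-0.020094i) = -0.007827+0.002686i  (running Σ = -0.199825+0.000420i)
  m=4: (+0.159433-0.294669i) × (+0.000243-0.002188i) = -0.000606-0.000420i  (running Σ = -0.200431-0.000000i)
Σ over m = -0.200431-0.000000i; ×(4π/9) → -0.279855-0.000000i. Real part: -0.279855

-0.279855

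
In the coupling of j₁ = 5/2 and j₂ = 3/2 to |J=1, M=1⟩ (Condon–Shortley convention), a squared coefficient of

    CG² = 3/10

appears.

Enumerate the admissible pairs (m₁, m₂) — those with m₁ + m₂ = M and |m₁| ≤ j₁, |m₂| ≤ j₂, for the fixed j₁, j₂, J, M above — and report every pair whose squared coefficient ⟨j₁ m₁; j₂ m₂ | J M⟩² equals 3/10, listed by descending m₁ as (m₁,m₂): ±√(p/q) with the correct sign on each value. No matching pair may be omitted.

Admissible pairs with m₁+m₂ = M = 1: (-1/2,3/2), (1/2,1/2), (3/2,-1/2), (5/2,-3/2)
  (m₁,m₂)=(5/2,-3/2): CG² = 1/2, CG = +√(1/2)
  (m₁,m₂)=(3/2,-1/2): CG² = 3/10, CG = −√(3/10)   ← matches the target
  (m₁,m₂)=(1/2,1/2): CG² = 3/20, CG = +√(3/20)
  (m₁,m₂)=(-1/2,3/2): CG² = 1/20, CG = −√(1/20)
Pairs with CG² = 3/10: (3/2,-1/2): −√(3/10)

(3/2,-1/2): −√(3/10)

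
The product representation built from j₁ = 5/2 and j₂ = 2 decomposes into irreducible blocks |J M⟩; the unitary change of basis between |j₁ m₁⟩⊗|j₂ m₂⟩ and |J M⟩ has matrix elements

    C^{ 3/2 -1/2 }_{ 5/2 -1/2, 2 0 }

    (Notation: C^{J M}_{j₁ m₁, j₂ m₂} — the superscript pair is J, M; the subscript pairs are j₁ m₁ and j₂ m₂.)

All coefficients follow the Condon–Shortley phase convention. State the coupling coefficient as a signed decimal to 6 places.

+0.239046  (= +√(2/35))

j₁+j₂−J=3  J+j₁−j₂=2  J−j₁+j₂=1  j₁+j₂+J+1=7
(j₁±m₁, j₂±m₂, J±M) = (2,3,2,2,1,2)
P² = 32/35
sum k=1..2:
  [1] −1/4 = -1/4
  [2] +1/2 = 1/2
S = 1/4
C² = P²·S² = 2/35 ; C = +0.239046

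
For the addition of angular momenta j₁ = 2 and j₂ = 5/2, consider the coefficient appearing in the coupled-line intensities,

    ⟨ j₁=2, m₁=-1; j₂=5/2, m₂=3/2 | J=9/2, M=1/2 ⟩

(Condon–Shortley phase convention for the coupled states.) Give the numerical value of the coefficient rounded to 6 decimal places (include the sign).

+√(10/63) ≈ +0.398410

j₁+j₂−J=0  J+j₁−j₂=4  J−j₁+j₂=5  j₁+j₂+J+1=10
(j₁±m₁, j₂±m₂, J±M) = (1,3,4,1,5,4)
P² = 23040/7
sum k=0..0:
  [0] +1/144 = 1/144
S = 1/144
C² = P²·S² = 10/63 ; C = +0.398410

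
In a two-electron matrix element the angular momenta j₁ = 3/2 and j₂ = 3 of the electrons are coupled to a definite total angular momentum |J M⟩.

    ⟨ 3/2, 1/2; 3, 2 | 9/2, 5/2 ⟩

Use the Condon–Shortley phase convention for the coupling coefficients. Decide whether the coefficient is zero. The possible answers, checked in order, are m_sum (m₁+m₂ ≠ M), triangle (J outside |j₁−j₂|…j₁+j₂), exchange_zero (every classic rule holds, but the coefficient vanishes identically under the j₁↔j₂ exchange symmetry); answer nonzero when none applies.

m-sum: m₁+m₂ = 1/2+2 = 5/2, M = 5/2  ✓
triangle: |j₁−j₂| = 3/2 ≤ J = 9/2 ≤ j₁+j₂ = 9/2  ✓
exchange: j₁≠j₂ or m₁≠m₂ — the exchange symmetry imposes no constraint here
value check: CG = +√(1/2) = +0.707107 ≠ 0

nonzero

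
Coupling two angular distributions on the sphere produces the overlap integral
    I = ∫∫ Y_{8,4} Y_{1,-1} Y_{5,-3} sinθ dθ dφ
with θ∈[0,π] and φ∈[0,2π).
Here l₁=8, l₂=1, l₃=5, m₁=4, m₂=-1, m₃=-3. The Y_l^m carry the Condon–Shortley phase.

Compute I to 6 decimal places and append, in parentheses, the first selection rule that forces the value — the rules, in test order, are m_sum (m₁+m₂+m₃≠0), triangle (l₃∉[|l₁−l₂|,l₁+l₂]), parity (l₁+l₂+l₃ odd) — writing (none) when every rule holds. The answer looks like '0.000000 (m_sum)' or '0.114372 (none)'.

l₃=5 ∉ [7,9] — triangle fails ⇒ I = 0

0.000000 (triangle)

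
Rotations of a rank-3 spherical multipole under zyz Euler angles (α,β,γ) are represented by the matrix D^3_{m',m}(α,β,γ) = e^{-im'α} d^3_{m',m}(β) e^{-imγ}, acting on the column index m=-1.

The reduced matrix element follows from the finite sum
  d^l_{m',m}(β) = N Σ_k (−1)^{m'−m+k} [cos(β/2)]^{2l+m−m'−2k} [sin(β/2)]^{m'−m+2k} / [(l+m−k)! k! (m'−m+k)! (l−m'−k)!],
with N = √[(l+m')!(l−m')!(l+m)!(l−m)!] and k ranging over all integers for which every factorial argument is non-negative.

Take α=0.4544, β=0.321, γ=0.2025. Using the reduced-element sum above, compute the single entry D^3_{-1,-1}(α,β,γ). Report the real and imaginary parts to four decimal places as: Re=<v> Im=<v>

Re=0.5821 Im=0.4489

First d^3_{-1,-1}(β=0.3210), then the phase factors e^{-i(-1)α} and e^{-i(-1)γ}:
With c≡cos(β/2)=0.987148 and s≡sin(β/2)=0.159812, N=[2·24·2·24]^{1/2}=48.000000
The bounds max(0,m−m')=0 and min(l+m,l−m')=2 give 3 terms
  k=0: (−1)^0·48.0000/(48)·0.9871^6·0.1598^0 = +0.925321
  k=1: (−1)^1·48.0000/(6)·0.9871^4·0.1598^2 = -0.194015
  k=2: (−1)^2·48.0000/(8)·0.9871^2·0.1598^4 = +0.003814
d^3_{-1,-1}(0.3210) = +0.925321 -0.194015 +0.003814 = +0.735119
D = (+0.898525+0.438923i)·(+0.735119)·(+0.979567+0.201119i) = +0.582133+0.448912i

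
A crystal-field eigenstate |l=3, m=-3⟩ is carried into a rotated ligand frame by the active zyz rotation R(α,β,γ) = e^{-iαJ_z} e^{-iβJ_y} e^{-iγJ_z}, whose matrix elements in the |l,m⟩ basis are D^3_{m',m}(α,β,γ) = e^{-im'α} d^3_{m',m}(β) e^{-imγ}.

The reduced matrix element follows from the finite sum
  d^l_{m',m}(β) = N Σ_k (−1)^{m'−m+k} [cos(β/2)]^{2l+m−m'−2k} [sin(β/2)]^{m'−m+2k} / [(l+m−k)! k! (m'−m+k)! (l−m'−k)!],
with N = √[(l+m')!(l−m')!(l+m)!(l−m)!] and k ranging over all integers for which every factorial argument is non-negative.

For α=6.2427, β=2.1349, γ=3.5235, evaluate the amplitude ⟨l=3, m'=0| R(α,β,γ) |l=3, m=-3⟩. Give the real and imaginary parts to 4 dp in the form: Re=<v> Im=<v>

Re=0.1391 Im=0.3073

Split into d^3_{0,-3}(β=2.1349) × two z-phases.
c=cos(2.134900/2)=0.482360, s=sin(2.134900/2)=0.875973; N=√[6·6·1·720]=160.996894
k: max(0,(-3)−(0))=0 … min(3+(-3),3−(0))=0
  k=0: (−1)^3·160.9969/(36)·0.4824^3·0.8760^3 = -0.337365
d^3_{0,-3}(2.1349) = -0.337365
D = (+1.000000+0.000000i)·(-0.337365)·(-0.412388-0.911008i) = +0.139126+0.307342i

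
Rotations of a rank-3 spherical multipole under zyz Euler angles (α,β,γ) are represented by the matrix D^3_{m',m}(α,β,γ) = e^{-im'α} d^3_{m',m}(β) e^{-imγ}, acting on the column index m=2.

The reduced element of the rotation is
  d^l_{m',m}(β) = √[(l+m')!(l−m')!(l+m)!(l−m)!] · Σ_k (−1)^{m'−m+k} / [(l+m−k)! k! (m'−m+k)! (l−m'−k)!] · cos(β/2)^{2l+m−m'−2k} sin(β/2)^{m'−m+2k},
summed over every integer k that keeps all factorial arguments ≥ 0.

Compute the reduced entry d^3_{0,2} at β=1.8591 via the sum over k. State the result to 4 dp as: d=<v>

d=-0.3579

d^3_{0,2}(β=1.8591) via the finite sum:
c=cos(1.859100/2)=0.598195, s=sin(1.859100/2)=0.801351; N=√[6·6·120·1]=65.726707
k∈{2,3} keeps every argument non-negative
  k=2: (−1)^0·65.7267/(12)·0.5982^4·0.8014^2 = +0.450377
  k=3: (−1)^1·65.7267/(12)·0.5982^2·0.8014^4 = -0.808233
d^3_{0,2}(1.8591) = +0.450377 -0.808233 = -0.357856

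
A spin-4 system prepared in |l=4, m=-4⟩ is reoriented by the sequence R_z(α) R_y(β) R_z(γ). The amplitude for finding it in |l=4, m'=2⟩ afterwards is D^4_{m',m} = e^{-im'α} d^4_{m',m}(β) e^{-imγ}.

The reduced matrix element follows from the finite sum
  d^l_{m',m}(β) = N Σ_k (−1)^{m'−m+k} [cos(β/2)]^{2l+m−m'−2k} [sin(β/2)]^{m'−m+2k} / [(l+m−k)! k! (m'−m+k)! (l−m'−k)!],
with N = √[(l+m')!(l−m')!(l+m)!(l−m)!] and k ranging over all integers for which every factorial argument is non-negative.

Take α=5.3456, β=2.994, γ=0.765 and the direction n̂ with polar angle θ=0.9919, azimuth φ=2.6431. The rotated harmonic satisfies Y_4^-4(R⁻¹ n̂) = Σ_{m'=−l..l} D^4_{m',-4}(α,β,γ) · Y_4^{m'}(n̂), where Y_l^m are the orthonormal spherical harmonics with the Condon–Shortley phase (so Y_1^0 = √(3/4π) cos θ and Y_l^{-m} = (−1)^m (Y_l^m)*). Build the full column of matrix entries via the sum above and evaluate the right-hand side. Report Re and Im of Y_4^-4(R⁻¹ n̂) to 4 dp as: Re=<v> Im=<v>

Re=0.0435 Im=-0.1392

Need the full column D^4_{m',-4} for m'=−4..4 at α=5.3456, β=2.9940, γ=0.7650.
cos(β/2)=0.073729, sin(β/2)=0.997278
d^4_{-4,-4}: single k=0 term ⇒ +0.000000;  D = +0.000000-0.000000i
d^4_{-3,-4}: single k=0 term ⇒ -0.000000;  D = -0.000000-0.000000i
d^4_{-2,-4}: single k=0 term ⇒ +0.000001;  D = +0.000000+0.000001i
d^4_{-1,-4}: single k=0 term ⇒ -0.000016;  D = +0.000008-0.000014i
d^4_{0,-4}: single k=0 term ⇒ +0.000245;  D = -0.000244+0.000020i
d^4_{1,-4}: single k=0 term ⇒ -0.002959;  D = +0.001939+0.002234i
d^4_{2,-4}: single k=0 term ⇒ +0.028298;  D = +0.006252-0.027599i
d^4_{3,-4}: single k=0 term ⇒ -0.204597;  D = -0.187605+0.081635i
d^4_{4,-4}: single k=0 term ⇒ +0.978433;  D = +0.845602+0.492227i
Y_4^{m'}(θ=0.9919,φ=2.6431) and Σ D·Y over m':
  (+0.0000-0.0000i)·(-0.0892+0.1981i)  (-0.0000-0.0000i)·(-0.0302-0.4005i)  (+0.0000+0.0000i)·(+0.1394+0.2156i)  (+0.0000-0.0000i)·(+0.1722+0.0937i)  (-0.0002+0.0000i)·(-0.3008+0.0000i)  (+0.0019+0.0022i)·(-0.1722+0.0937i)  (+0.0063-0.0276i)·(+0.1394-0.2156i)  (-0.1876+0.0816i)·(+0.0302-0.4005i)  (+0.8456+0.4922i)·(-0.0892-0.1981i)
Y_4^-4(R⁻¹ n̂) = +0.043543-0.139230i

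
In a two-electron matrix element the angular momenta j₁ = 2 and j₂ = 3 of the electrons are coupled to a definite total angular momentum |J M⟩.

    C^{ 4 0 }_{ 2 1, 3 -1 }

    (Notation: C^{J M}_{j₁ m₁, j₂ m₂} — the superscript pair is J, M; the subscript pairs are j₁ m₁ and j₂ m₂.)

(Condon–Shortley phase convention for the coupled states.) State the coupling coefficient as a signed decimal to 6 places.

√[9·1!3!5!/10! · 3!1!2!4!4!4!] = √(10368/35)
  +(−1)^0/∏(0,1,1,2,2,3)! = 1/24  (running 1/24)
  +(−1)^1/∏(1,0,0,1,3,4)! = -1/144  (running 5/144)
⟨..|..⟩ = √(10368/35)·(5/144) = +0.597614

+√(5/14) = +0.597614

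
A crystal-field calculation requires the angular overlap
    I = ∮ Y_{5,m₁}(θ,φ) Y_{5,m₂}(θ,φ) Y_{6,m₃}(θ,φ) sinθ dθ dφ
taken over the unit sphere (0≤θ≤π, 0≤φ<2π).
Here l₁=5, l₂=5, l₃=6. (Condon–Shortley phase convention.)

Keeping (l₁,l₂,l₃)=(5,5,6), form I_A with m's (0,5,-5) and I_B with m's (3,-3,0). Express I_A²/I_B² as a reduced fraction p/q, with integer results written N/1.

2475/841

Same 5,5,6: normalisation and zero-m 3j drop out of the ratio.
A: Δ: 4! 6! 6! / 17! → 1/28588560; sum: t=4:+1/2073600 = 1/2073600; 3j²(5 5 6; 0 5 -5) = Δ·Π!·Σ² = 15/884  (sign -1)
B: Δ: 4! 6! 6! / 17! → 1/28588560; sum: t=0:+1/55296 t=1:−1/86400 t=2:+1/2073600 = 29/4147200; 3j²(5 5 6; 3 -3 0) = Δ·Π!·Σ² = 841/145860  (sign +1)
I_A²/I_B² = (15/884)/(841/145860) = 2475/841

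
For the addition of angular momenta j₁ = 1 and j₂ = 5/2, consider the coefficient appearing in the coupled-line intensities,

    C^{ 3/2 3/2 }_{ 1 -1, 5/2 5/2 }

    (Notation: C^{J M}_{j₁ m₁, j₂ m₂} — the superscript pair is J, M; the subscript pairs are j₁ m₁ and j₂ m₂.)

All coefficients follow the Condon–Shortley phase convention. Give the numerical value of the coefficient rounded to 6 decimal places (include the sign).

+0.816497

√[4·2!0!3!/6! · 0!2!5!0!3!0!] = √(96)
  +(−1)^2/∏(2,0,0,3,0,0)! = 1/12  (running 1/12)
⟨..|..⟩ = √(96)·(1/12) = +0.816497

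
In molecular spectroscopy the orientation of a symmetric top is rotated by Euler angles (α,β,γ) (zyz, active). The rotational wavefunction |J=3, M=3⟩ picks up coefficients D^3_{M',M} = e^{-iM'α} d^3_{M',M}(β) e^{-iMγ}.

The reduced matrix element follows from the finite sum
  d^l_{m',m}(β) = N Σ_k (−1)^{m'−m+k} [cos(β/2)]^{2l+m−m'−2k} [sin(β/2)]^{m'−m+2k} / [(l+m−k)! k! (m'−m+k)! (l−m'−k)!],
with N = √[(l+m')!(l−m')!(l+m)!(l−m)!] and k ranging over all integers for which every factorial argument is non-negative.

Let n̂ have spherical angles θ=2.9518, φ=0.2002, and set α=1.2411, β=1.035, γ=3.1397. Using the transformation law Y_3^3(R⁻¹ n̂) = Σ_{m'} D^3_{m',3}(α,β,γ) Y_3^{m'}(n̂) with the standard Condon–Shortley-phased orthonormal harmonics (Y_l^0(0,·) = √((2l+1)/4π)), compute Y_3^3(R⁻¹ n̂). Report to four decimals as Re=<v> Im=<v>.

Need the full column D^3_{m',3} for m'=−3..3 at α=1.2411, β=1.0350, γ=3.1397.
cos(β/2)=0.869059, sin(β/2)=0.494709
d^3_{-3,3}: single k=6 term ⇒ +0.014659;  D = +0.012202+0.008124i
d^3_{-2,3}: single k=5 term ⇒ +0.063077;  D = +0.050073-0.038360i
d^3_{-1,3}: single k=4 term ⇒ +0.175204;  D = -0.055781-0.166087i
d^3_{0,3}: single k=3 term ⇒ +0.355395;  D = -0.355390-0.002018i
d^3_{1,3}: single k=2 term ⇒ +0.540682;  D = -0.177951+0.510559i
d^3_{2,3}: single k=1 term ⇒ +0.600718;  D = +0.472689+0.370712i
d^3_{3,3}: single k=0 term ⇒ +0.430819;  D = +0.361298-0.234666i
Y_3^{m'}(θ=2.9518,φ=0.2002) and Σ D·Y over m':
  (+0.0122+0.0081i)·(+0.0023-0.0016i)  (+0.0501-0.0384i)·(-0.0329+0.0139i)  (-0.0558-0.1661i)·(+0.2284-0.0463i)  (-0.3554-0.0020i)·(-0.6677+0.0000i)  (-0.1780+0.5106i)·(-0.2284-0.0463i)  (+0.4727+0.3707i)·(-0.0329-0.0139i)  (+0.3613-0.2347i)·(-0.0023-0.0016i)
Y_3^3(R⁻¹ n̂) = +0.268504-0.159197i

Re=0.2685 Im=-0.1592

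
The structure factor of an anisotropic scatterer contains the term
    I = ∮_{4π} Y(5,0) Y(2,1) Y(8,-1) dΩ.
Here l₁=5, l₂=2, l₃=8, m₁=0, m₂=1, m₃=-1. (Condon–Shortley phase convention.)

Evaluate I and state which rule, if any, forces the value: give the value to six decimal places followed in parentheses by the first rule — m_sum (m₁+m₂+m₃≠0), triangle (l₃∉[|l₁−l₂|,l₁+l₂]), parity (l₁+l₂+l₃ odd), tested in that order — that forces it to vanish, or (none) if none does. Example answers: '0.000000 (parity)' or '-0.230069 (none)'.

0.000000 (triangle)

|5−2|≤8≤5+2 violated ⇒ I = 0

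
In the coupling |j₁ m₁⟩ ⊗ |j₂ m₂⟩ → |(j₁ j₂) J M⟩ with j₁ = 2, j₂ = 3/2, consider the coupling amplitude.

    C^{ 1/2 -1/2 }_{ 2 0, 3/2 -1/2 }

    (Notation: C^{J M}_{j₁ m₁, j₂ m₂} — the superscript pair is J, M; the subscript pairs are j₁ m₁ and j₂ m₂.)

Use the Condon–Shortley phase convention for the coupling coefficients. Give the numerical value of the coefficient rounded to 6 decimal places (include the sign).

−√(1/5) = -0.447214

triangle: 3!·1!·0!/5! = 6/120
(j±m)!: 2!·2!·1!·2!·0!·1! = 8
prefactor² = (2J+1)·Δ·N² = 4/5
  k=1: −1/(1!·2!·1!·0!·0!·0!) = -1/2
Σ = -1/2  ⇒  CG² = 4/5·(-1/2)² = 1/5
CG = −√(1/5) = -0.447214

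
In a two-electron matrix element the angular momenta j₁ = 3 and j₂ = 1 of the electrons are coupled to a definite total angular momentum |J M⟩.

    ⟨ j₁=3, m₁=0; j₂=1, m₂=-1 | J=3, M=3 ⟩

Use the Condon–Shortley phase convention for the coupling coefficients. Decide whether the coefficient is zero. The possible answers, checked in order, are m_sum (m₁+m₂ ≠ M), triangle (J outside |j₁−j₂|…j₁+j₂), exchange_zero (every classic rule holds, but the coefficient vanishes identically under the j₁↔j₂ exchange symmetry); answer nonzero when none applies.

m_sum

m-sum: m₁+m₂ = 0+(-1) = -1, M = 3  ✗ ⇒ coefficient is 0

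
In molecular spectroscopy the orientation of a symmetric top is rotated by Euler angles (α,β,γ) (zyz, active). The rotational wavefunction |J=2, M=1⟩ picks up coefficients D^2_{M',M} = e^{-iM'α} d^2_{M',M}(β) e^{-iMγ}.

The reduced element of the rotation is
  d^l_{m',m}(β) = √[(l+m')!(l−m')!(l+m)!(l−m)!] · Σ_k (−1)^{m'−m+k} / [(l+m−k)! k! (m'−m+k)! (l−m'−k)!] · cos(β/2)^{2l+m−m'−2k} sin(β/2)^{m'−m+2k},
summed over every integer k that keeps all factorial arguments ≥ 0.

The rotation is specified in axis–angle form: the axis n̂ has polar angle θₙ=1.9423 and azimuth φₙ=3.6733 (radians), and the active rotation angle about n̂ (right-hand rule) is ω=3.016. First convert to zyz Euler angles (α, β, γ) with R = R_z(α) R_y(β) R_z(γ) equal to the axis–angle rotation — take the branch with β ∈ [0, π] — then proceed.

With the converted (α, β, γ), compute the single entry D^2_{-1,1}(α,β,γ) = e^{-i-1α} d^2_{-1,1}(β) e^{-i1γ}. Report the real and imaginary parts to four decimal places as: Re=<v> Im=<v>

Axis–angle → zyz. n̂ = (sinθₙcosφₙ, sinθₙsinφₙ, cosθₙ) = (-0.803143, -0.472419, -0.363017), ω = 3.0160.
R = I cosω + sinω [n̂]ₓ + (1−cosω) n̂n̂ᵀ gives
  R = [+0.292874, +0.801324, +0.521636; +0.710379, -0.547522, +0.442245; +0.639989, +0.241038, -0.729599]
β = atan2(√(R₁₃²+R₂₃²), R₃₃) = 2.388532; α = atan2(R₂₃, R₁₃) mod 2π = 0.703218; γ = atan2(R₃₂, −R₃₁) mod 2π = 2.781396
First d^2_{-1,1}(β=2.3885), then the phase factors e^{-i(-1)α} and e^{-i(1)γ}:
c=cos(2.388532/2)=0.367696, s=sin(2.388532/2)=0.929946; N=√[1·6·6·1]=6.000000
The bounds max(0,m−m')=2 and min(l+m,l−m')=3 give 2 terms
  k=2: (−1)^0·6.0000/(2)·0.3677^2·0.9299^2 = +0.350764
  k=3: (−1)^1·6.0000/(6)·0.3677^0·0.9299^4 = -0.747878
d^2_{-1,1}(2.3885) = +0.350764 -0.747878 = -0.397114
Phases: e^{-i·(-1)·0.7032}=+0.762765+0.646676i, e^{-i·(1)·2.7814}=-0.935827-0.352458i ⇒ D=+0.192954+0.347086i

Re=0.1930 Im=0.3471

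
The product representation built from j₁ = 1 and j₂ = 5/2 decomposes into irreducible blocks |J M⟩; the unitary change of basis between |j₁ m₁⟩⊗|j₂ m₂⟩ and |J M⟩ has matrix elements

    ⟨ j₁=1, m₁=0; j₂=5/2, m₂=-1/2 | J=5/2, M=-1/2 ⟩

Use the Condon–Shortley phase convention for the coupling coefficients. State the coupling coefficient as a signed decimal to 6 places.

+√(1/35) = +0.169031

√[6·1!1!4!/7! · 1!1!2!3!2!3!] = √(144/35)
  +(−1)^0/∏(0,1,1,2,0,2)! = 1/4  (running 1/4)
  +(−1)^1/∏(1,0,0,1,1,3)! = -1/6  (running 1/12)
⟨..|..⟩ = √(144/35)·(1/12) = +0.169031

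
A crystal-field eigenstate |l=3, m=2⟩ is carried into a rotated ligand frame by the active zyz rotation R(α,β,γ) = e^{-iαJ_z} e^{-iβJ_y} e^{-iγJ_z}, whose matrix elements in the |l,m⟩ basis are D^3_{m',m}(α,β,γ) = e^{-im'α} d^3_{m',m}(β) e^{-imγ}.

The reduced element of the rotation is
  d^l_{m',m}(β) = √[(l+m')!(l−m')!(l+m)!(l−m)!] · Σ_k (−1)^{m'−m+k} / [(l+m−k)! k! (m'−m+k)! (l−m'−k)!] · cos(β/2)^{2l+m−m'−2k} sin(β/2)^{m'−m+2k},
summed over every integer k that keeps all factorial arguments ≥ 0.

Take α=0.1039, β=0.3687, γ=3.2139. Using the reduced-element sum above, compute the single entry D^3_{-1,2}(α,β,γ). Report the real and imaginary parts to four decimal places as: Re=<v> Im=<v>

Re=0.0363 Im=-0.0015

Split into d^3_{-1,2}(β=0.3687) × two z-phases.
Half-angle: c=0.983056, s=0.183308. N=√(2·24·120·1)=75.894664
k: max(0,(2)−(-1))=3 … min(3+(2),3−(-1))=4
  k=3: (−1)^0·75.8947/(12)·0.9831^3·0.1833^3 = +0.037009
  k=4: (−1)^1·75.8947/(24)·0.9831^1·0.1833^5 = -0.000643
d^3_{-1,2}(0.3687) = +0.037009 -0.000643 = +0.036365
Attach z-rotation phases: D = e^{-i(-1)(0.1039)}·(+0.036365)·e^{-i(2)(3.2139)} = +0.036335-0.001480i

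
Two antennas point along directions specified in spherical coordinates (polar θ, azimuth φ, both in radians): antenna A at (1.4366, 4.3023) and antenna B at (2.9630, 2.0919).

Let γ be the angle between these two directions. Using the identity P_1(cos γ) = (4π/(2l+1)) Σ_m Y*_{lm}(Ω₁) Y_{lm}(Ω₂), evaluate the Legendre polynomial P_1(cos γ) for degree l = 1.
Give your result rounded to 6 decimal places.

-0.236745

Term-by-term m-sum for l=1 (normalisation 4π/3 = 4.188790):
  m=-1: Y*=(-0.136507, -0.313999)  Y=(-0.030555, -0.053229)  product (-0.012543, 0.016860)
  m=+0: Y*=(0.065372, -0.000000)  Y=(-0.480831, 0.000000)  product (-0.031433, 0.000000)
  m=+1: Y*=(0.136507, -0.313999)  Y=(0.030555, -0.053229)  product (-0.012543, -0.016860)
Σ over m = (-0.056519, 0.000000); ×(4π/3) → (-0.236745, 0.000000). Real part: -0.236745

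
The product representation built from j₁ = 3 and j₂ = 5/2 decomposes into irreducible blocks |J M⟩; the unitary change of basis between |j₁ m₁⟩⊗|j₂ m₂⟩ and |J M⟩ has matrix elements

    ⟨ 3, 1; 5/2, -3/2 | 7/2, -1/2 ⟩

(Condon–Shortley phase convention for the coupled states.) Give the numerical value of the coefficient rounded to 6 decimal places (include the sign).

+√(8/63) ≈ +0.356348

√[8·2!4!3!/10! · 4!2!1!4!3!4!] = √(18432/175)
  +(−1)^0/∏(0,2,2,1,2,2)! = 1/16  (running 1/16)
  +(−1)^1/∏(1,1,1,0,3,3)! = -1/36  (running 5/144)
⟨..|..⟩ = √(18432/175)·(5/144) = +0.356348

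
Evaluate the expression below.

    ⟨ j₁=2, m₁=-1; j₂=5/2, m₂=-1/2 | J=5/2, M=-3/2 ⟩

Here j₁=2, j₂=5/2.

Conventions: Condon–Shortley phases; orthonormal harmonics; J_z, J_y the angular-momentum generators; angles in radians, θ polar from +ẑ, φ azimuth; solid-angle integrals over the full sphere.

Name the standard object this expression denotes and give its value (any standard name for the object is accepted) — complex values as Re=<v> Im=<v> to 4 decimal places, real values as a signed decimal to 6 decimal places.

This is a Clebsch–Gordan (vector-coupling) coefficient.
√[6·2!2!3!/8! · 1!3!2!3!1!4!] = √(216/35)
  +(−1)^1/∏(1,1,2,1,0,2)! = -1/4  (running -1/4)
  +(−1)^2/∏(2,0,1,0,1,3)! = 1/12  (running -1/6)
⟨..|..⟩ = √(216/35)·(-1/6) = -0.414039

Clebsch–Gordan coefficient, −√(6/35) ≈ -0.414039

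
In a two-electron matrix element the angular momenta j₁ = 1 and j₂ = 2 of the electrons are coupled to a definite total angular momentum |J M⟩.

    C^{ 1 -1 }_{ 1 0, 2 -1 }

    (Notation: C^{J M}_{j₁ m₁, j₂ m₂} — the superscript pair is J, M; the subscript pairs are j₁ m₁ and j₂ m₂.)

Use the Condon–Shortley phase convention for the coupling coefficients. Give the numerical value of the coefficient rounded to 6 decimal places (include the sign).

√[3·2!0!2!/5! · 1!1!1!3!0!2!] = √(6/5)
  +(−1)^1/∏(1,1,0,0,0,2)! = -1/2  (running -1/2)
⟨..|..⟩ = √(6/5)·(-1/2) = -0.547723

−√(3/10) ≈ -0.547723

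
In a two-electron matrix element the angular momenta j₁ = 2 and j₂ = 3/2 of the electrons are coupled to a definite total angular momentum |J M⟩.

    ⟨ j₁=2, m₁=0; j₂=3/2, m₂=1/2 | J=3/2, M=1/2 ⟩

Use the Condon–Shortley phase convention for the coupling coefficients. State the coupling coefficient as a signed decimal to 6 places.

-0.447214  (= −√(1/5))

triangle: 2!*2!*1!/6! = 4/720
(j±m)!: 2!*2!*2!*1!*2!*1! = 16
prefactor² = (2J+1)*Δ*N² = 16/45
  k=1: −1/(1!*1!*1!*1!*1!*0!) = -1
  k=2: +1/(2!*0!*0!*0!*2!*1!) = 1/4
Σ = -3/4  ⇒  CG² = 16/45*(-3/4)² = 1/5
CG = −√(1/5) = -0.447214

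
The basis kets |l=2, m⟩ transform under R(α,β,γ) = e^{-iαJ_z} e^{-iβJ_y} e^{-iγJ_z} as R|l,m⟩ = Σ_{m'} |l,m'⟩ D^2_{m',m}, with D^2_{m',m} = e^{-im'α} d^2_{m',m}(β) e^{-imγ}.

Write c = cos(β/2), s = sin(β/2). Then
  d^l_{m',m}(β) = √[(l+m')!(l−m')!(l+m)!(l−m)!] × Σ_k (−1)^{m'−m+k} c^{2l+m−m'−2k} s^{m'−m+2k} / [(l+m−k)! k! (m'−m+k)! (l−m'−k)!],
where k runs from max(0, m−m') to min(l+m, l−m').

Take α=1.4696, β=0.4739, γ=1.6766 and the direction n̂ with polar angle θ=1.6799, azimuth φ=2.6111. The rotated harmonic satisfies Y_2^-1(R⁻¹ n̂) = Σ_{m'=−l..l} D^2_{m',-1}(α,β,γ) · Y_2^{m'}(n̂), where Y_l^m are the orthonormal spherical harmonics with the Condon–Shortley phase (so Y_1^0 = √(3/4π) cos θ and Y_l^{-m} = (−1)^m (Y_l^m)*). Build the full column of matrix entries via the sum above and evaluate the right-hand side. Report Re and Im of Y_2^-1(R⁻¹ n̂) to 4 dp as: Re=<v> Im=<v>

Need the full column D^2_{m',-1} for m'=−2..2 at α=1.4696, β=0.4739, γ=1.6766.
cos(β/2)=0.972058, sin(β/2)=0.234739
d^2_{-2,-1}: single k=1 term ⇒ +0.431213;  D = -0.041586-0.429204i
d^2_{-1,-1}: k∈[0..1] ⇒ +0.892832 -0.156198 = +0.736633;  D = -0.736625-0.003394i
d^2_{0,-1}: k∈[0..1] ⇒ -0.528126 +0.030798 = -0.497328;  D = +0.052521-0.494547i
d^2_{1,-1}: k∈[0..1] ⇒ +0.156198 -0.003036 = +0.153162;  D = +0.149892+0.031479i
d^2_{2,-1}: single k=0 term ⇒ -0.025147;  D = -0.007628+0.023962i
Y_2^{m'}(θ=1.6799,φ=2.6111) and Σ D·Y over m':
  (-0.0416-0.4292i)·(+0.1863+0.3332i)  (-0.7366-0.0034i)·(+0.0721+0.0423i)  (+0.0525-0.4945i)·(-0.3042+0.0000i)  (+0.1499+0.0315i)·(-0.0721+0.0423i)  (-0.0076+0.0240i)·(+0.1863-0.3332i)
Y_2^-1(R⁻¹ n̂) = +0.060702+0.036291i

Re=0.0607 Im=0.0363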